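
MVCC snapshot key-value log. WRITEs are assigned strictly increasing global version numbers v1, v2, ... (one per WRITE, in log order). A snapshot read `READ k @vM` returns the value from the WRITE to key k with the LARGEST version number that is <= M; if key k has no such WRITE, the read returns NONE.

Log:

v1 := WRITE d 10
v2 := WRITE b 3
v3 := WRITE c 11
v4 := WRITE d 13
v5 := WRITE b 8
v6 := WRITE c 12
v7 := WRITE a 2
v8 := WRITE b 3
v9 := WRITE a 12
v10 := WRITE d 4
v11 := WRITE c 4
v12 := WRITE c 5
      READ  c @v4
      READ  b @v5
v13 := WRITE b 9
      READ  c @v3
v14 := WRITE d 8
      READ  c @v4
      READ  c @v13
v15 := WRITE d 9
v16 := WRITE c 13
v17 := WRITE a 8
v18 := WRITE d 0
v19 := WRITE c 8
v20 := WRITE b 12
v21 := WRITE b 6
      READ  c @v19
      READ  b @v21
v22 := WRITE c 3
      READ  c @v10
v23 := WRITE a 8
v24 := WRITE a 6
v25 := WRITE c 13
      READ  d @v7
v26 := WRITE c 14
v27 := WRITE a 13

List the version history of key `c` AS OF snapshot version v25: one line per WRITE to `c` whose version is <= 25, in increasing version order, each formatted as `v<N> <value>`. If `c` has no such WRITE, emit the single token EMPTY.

Scan writes for key=c with version <= 25:
  v1 WRITE d 10 -> skip
  v2 WRITE b 3 -> skip
  v3 WRITE c 11 -> keep
  v4 WRITE d 13 -> skip
  v5 WRITE b 8 -> skip
  v6 WRITE c 12 -> keep
  v7 WRITE a 2 -> skip
  v8 WRITE b 3 -> skip
  v9 WRITE a 12 -> skip
  v10 WRITE d 4 -> skip
  v11 WRITE c 4 -> keep
  v12 WRITE c 5 -> keep
  v13 WRITE b 9 -> skip
  v14 WRITE d 8 -> skip
  v15 WRITE d 9 -> skip
  v16 WRITE c 13 -> keep
  v17 WRITE a 8 -> skip
  v18 WRITE d 0 -> skip
  v19 WRITE c 8 -> keep
  v20 WRITE b 12 -> skip
  v21 WRITE b 6 -> skip
  v22 WRITE c 3 -> keep
  v23 WRITE a 8 -> skip
  v24 WRITE a 6 -> skip
  v25 WRITE c 13 -> keep
  v26 WRITE c 14 -> drop (> snap)
  v27 WRITE a 13 -> skip
Collected: [(3, 11), (6, 12), (11, 4), (12, 5), (16, 13), (19, 8), (22, 3), (25, 13)]

Answer: v3 11
v6 12
v11 4
v12 5
v16 13
v19 8
v22 3
v25 13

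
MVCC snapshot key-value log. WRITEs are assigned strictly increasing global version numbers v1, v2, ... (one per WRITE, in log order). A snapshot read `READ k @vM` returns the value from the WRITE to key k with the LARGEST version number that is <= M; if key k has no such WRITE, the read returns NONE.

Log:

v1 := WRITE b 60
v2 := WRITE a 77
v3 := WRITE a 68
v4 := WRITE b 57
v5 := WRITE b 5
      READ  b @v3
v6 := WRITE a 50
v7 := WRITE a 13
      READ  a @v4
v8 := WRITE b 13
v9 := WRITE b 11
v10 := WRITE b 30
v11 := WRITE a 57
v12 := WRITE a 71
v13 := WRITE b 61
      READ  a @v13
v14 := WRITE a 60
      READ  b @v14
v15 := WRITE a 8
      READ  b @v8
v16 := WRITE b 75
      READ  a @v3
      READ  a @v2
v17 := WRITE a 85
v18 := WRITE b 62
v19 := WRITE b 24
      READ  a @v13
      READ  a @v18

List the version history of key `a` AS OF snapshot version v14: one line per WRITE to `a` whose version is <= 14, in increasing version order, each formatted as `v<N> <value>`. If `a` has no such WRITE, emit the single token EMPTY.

Scan writes for key=a with version <= 14:
  v1 WRITE b 60 -> skip
  v2 WRITE a 77 -> keep
  v3 WRITE a 68 -> keep
  v4 WRITE b 57 -> skip
  v5 WRITE b 5 -> skip
  v6 WRITE a 50 -> keep
  v7 WRITE a 13 -> keep
  v8 WRITE b 13 -> skip
  v9 WRITE b 11 -> skip
  v10 WRITE b 30 -> skip
  v11 WRITE a 57 -> keep
  v12 WRITE a 71 -> keep
  v13 WRITE b 61 -> skip
  v14 WRITE a 60 -> keep
  v15 WRITE a 8 -> drop (> snap)
  v16 WRITE b 75 -> skip
  v17 WRITE a 85 -> drop (> snap)
  v18 WRITE b 62 -> skip
  v19 WRITE b 24 -> skip
Collected: [(2, 77), (3, 68), (6, 50), (7, 13), (11, 57), (12, 71), (14, 60)]

Answer: v2 77
v3 68
v6 50
v7 13
v11 57
v12 71
v14 60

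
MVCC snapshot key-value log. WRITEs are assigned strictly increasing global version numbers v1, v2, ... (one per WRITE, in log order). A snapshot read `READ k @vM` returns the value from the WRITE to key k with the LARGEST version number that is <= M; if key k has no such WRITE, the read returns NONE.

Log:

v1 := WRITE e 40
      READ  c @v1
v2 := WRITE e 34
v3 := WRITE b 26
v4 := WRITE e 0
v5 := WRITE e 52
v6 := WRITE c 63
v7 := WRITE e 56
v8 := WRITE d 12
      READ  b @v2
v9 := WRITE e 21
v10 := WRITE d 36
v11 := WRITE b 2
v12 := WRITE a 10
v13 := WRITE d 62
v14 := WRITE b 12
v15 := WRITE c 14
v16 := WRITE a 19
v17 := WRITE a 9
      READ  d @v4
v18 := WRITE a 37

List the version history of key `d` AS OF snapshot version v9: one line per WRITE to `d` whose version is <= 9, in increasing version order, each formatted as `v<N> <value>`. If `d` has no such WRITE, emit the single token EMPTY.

Scan writes for key=d with version <= 9:
  v1 WRITE e 40 -> skip
  v2 WRITE e 34 -> skip
  v3 WRITE b 26 -> skip
  v4 WRITE e 0 -> skip
  v5 WRITE e 52 -> skip
  v6 WRITE c 63 -> skip
  v7 WRITE e 56 -> skip
  v8 WRITE d 12 -> keep
  v9 WRITE e 21 -> skip
  v10 WRITE d 36 -> drop (> snap)
  v11 WRITE b 2 -> skip
  v12 WRITE a 10 -> skip
  v13 WRITE d 62 -> drop (> snap)
  v14 WRITE b 12 -> skip
  v15 WRITE c 14 -> skip
  v16 WRITE a 19 -> skip
  v17 WRITE a 9 -> skip
  v18 WRITE a 37 -> skip
Collected: [(8, 12)]

Answer: v8 12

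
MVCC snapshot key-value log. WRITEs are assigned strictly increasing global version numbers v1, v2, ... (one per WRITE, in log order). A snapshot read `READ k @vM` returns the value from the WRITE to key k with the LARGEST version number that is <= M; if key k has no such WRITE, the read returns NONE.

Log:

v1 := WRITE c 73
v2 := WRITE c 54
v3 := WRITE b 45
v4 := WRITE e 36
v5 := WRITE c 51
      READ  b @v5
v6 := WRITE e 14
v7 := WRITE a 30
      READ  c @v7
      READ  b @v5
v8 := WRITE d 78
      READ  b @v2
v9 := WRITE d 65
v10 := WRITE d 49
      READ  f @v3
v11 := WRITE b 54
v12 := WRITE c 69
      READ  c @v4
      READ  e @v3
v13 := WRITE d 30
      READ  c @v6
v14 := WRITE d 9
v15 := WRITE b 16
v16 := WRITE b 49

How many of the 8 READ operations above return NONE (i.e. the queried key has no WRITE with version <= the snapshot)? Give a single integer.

v1: WRITE c=73  (c history now [(1, 73)])
v2: WRITE c=54  (c history now [(1, 73), (2, 54)])
v3: WRITE b=45  (b history now [(3, 45)])
v4: WRITE e=36  (e history now [(4, 36)])
v5: WRITE c=51  (c history now [(1, 73), (2, 54), (5, 51)])
READ b @v5: history=[(3, 45)] -> pick v3 -> 45
v6: WRITE e=14  (e history now [(4, 36), (6, 14)])
v7: WRITE a=30  (a history now [(7, 30)])
READ c @v7: history=[(1, 73), (2, 54), (5, 51)] -> pick v5 -> 51
READ b @v5: history=[(3, 45)] -> pick v3 -> 45
v8: WRITE d=78  (d history now [(8, 78)])
READ b @v2: history=[(3, 45)] -> no version <= 2 -> NONE
v9: WRITE d=65  (d history now [(8, 78), (9, 65)])
v10: WRITE d=49  (d history now [(8, 78), (9, 65), (10, 49)])
READ f @v3: history=[] -> no version <= 3 -> NONE
v11: WRITE b=54  (b history now [(3, 45), (11, 54)])
v12: WRITE c=69  (c history now [(1, 73), (2, 54), (5, 51), (12, 69)])
READ c @v4: history=[(1, 73), (2, 54), (5, 51), (12, 69)] -> pick v2 -> 54
READ e @v3: history=[(4, 36), (6, 14)] -> no version <= 3 -> NONE
v13: WRITE d=30  (d history now [(8, 78), (9, 65), (10, 49), (13, 30)])
READ c @v6: history=[(1, 73), (2, 54), (5, 51), (12, 69)] -> pick v5 -> 51
v14: WRITE d=9  (d history now [(8, 78), (9, 65), (10, 49), (13, 30), (14, 9)])
v15: WRITE b=16  (b history now [(3, 45), (11, 54), (15, 16)])
v16: WRITE b=49  (b history now [(3, 45), (11, 54), (15, 16), (16, 49)])
Read results in order: ['45', '51', '45', 'NONE', 'NONE', '54', 'NONE', '51']
NONE count = 3

Answer: 3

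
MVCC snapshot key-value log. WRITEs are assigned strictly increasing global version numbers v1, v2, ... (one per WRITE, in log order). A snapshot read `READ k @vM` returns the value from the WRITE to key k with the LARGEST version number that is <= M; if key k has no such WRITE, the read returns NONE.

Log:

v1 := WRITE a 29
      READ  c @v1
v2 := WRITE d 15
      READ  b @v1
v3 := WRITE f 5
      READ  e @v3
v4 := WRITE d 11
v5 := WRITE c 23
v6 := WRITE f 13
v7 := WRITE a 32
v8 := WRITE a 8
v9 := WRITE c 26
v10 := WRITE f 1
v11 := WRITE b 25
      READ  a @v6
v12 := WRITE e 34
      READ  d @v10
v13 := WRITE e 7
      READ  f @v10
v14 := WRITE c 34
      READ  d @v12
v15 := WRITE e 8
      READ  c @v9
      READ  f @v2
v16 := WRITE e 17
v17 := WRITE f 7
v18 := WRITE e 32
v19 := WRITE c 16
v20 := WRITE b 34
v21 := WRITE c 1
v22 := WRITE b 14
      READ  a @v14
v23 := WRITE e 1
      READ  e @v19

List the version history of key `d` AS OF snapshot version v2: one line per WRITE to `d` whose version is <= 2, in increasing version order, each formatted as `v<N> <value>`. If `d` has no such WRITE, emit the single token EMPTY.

Answer: v2 15

Derivation:
Scan writes for key=d with version <= 2:
  v1 WRITE a 29 -> skip
  v2 WRITE d 15 -> keep
  v3 WRITE f 5 -> skip
  v4 WRITE d 11 -> drop (> snap)
  v5 WRITE c 23 -> skip
  v6 WRITE f 13 -> skip
  v7 WRITE a 32 -> skip
  v8 WRITE a 8 -> skip
  v9 WRITE c 26 -> skip
  v10 WRITE f 1 -> skip
  v11 WRITE b 25 -> skip
  v12 WRITE e 34 -> skip
  v13 WRITE e 7 -> skip
  v14 WRITE c 34 -> skip
  v15 WRITE e 8 -> skip
  v16 WRITE e 17 -> skip
  v17 WRITE f 7 -> skip
  v18 WRITE e 32 -> skip
  v19 WRITE c 16 -> skip
  v20 WRITE b 34 -> skip
  v21 WRITE c 1 -> skip
  v22 WRITE b 14 -> skip
  v23 WRITE e 1 -> skip
Collected: [(2, 15)]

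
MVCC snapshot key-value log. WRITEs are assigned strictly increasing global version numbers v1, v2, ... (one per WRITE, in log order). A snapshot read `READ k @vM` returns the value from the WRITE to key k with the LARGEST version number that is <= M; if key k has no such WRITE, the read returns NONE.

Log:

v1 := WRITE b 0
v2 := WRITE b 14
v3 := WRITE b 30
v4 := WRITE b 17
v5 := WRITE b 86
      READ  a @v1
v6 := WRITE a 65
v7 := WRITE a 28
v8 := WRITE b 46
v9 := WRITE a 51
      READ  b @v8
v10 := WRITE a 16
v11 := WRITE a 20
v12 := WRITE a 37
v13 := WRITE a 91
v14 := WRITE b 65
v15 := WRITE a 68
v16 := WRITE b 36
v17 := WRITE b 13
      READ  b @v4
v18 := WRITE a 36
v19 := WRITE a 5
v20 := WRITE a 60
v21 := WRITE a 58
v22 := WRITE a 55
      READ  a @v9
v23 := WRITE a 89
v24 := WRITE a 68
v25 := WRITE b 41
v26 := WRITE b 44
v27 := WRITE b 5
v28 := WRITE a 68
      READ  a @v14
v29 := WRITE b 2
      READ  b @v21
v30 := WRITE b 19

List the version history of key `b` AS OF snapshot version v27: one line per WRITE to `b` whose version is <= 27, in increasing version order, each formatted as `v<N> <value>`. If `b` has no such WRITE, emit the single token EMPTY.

Scan writes for key=b with version <= 27:
  v1 WRITE b 0 -> keep
  v2 WRITE b 14 -> keep
  v3 WRITE b 30 -> keep
  v4 WRITE b 17 -> keep
  v5 WRITE b 86 -> keep
  v6 WRITE a 65 -> skip
  v7 WRITE a 28 -> skip
  v8 WRITE b 46 -> keep
  v9 WRITE a 51 -> skip
  v10 WRITE a 16 -> skip
  v11 WRITE a 20 -> skip
  v12 WRITE a 37 -> skip
  v13 WRITE a 91 -> skip
  v14 WRITE b 65 -> keep
  v15 WRITE a 68 -> skip
  v16 WRITE b 36 -> keep
  v17 WRITE b 13 -> keep
  v18 WRITE a 36 -> skip
  v19 WRITE a 5 -> skip
  v20 WRITE a 60 -> skip
  v21 WRITE a 58 -> skip
  v22 WRITE a 55 -> skip
  v23 WRITE a 89 -> skip
  v24 WRITE a 68 -> skip
  v25 WRITE b 41 -> keep
  v26 WRITE b 44 -> keep
  v27 WRITE b 5 -> keep
  v28 WRITE a 68 -> skip
  v29 WRITE b 2 -> drop (> snap)
  v30 WRITE b 19 -> drop (> snap)
Collected: [(1, 0), (2, 14), (3, 30), (4, 17), (5, 86), (8, 46), (14, 65), (16, 36), (17, 13), (25, 41), (26, 44), (27, 5)]

Answer: v1 0
v2 14
v3 30
v4 17
v5 86
v8 46
v14 65
v16 36
v17 13
v25 41
v26 44
v27 5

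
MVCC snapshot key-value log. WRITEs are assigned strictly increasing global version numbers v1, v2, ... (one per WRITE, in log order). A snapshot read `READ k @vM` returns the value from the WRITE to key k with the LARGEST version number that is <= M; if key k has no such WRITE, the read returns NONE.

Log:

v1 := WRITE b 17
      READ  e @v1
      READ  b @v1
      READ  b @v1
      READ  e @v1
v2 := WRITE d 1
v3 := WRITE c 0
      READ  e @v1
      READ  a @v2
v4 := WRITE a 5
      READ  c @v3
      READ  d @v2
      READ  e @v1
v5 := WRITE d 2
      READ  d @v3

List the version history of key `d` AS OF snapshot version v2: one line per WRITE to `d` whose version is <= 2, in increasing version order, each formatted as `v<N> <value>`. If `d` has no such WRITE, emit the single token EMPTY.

Answer: v2 1

Derivation:
Scan writes for key=d with version <= 2:
  v1 WRITE b 17 -> skip
  v2 WRITE d 1 -> keep
  v3 WRITE c 0 -> skip
  v4 WRITE a 5 -> skip
  v5 WRITE d 2 -> drop (> snap)
Collected: [(2, 1)]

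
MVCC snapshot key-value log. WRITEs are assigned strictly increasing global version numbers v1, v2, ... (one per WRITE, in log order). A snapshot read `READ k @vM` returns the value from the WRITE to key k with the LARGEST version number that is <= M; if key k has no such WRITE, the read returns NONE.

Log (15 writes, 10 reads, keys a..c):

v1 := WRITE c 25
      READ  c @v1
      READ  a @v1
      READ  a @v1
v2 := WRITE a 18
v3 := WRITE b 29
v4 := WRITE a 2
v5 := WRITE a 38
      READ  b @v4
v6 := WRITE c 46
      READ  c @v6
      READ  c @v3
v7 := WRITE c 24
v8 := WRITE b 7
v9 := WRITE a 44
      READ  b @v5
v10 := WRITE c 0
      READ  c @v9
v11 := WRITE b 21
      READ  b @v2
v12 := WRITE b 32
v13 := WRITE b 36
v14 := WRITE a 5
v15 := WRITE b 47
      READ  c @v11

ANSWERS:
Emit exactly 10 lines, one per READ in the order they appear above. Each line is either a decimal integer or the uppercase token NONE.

Answer: 25
NONE
NONE
29
46
25
29
24
NONE
0

Derivation:
v1: WRITE c=25  (c history now [(1, 25)])
READ c @v1: history=[(1, 25)] -> pick v1 -> 25
READ a @v1: history=[] -> no version <= 1 -> NONE
READ a @v1: history=[] -> no version <= 1 -> NONE
v2: WRITE a=18  (a history now [(2, 18)])
v3: WRITE b=29  (b history now [(3, 29)])
v4: WRITE a=2  (a history now [(2, 18), (4, 2)])
v5: WRITE a=38  (a history now [(2, 18), (4, 2), (5, 38)])
READ b @v4: history=[(3, 29)] -> pick v3 -> 29
v6: WRITE c=46  (c history now [(1, 25), (6, 46)])
READ c @v6: history=[(1, 25), (6, 46)] -> pick v6 -> 46
READ c @v3: history=[(1, 25), (6, 46)] -> pick v1 -> 25
v7: WRITE c=24  (c history now [(1, 25), (6, 46), (7, 24)])
v8: WRITE b=7  (b history now [(3, 29), (8, 7)])
v9: WRITE a=44  (a history now [(2, 18), (4, 2), (5, 38), (9, 44)])
READ b @v5: history=[(3, 29), (8, 7)] -> pick v3 -> 29
v10: WRITE c=0  (c history now [(1, 25), (6, 46), (7, 24), (10, 0)])
READ c @v9: history=[(1, 25), (6, 46), (7, 24), (10, 0)] -> pick v7 -> 24
v11: WRITE b=21  (b history now [(3, 29), (8, 7), (11, 21)])
READ b @v2: history=[(3, 29), (8, 7), (11, 21)] -> no version <= 2 -> NONE
v12: WRITE b=32  (b history now [(3, 29), (8, 7), (11, 21), (12, 32)])
v13: WRITE b=36  (b history now [(3, 29), (8, 7), (11, 21), (12, 32), (13, 36)])
v14: WRITE a=5  (a history now [(2, 18), (4, 2), (5, 38), (9, 44), (14, 5)])
v15: WRITE b=47  (b history now [(3, 29), (8, 7), (11, 21), (12, 32), (13, 36), (15, 47)])
READ c @v11: history=[(1, 25), (6, 46), (7, 24), (10, 0)] -> pick v10 -> 0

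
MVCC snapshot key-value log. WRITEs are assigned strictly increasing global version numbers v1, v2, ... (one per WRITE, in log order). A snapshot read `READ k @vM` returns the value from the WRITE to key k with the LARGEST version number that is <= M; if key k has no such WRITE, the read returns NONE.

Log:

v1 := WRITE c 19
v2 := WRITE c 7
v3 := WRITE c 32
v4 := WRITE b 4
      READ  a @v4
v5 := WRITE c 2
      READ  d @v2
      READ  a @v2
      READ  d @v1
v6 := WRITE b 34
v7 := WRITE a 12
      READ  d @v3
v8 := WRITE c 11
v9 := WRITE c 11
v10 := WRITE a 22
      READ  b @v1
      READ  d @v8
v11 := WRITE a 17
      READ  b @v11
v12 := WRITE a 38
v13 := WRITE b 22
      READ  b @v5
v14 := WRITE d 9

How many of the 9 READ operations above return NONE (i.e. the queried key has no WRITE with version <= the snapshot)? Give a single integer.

v1: WRITE c=19  (c history now [(1, 19)])
v2: WRITE c=7  (c history now [(1, 19), (2, 7)])
v3: WRITE c=32  (c history now [(1, 19), (2, 7), (3, 32)])
v4: WRITE b=4  (b history now [(4, 4)])
READ a @v4: history=[] -> no version <= 4 -> NONE
v5: WRITE c=2  (c history now [(1, 19), (2, 7), (3, 32), (5, 2)])
READ d @v2: history=[] -> no version <= 2 -> NONE
READ a @v2: history=[] -> no version <= 2 -> NONE
READ d @v1: history=[] -> no version <= 1 -> NONE
v6: WRITE b=34  (b history now [(4, 4), (6, 34)])
v7: WRITE a=12  (a history now [(7, 12)])
READ d @v3: history=[] -> no version <= 3 -> NONE
v8: WRITE c=11  (c history now [(1, 19), (2, 7), (3, 32), (5, 2), (8, 11)])
v9: WRITE c=11  (c history now [(1, 19), (2, 7), (3, 32), (5, 2), (8, 11), (9, 11)])
v10: WRITE a=22  (a history now [(7, 12), (10, 22)])
READ b @v1: history=[(4, 4), (6, 34)] -> no version <= 1 -> NONE
READ d @v8: history=[] -> no version <= 8 -> NONE
v11: WRITE a=17  (a history now [(7, 12), (10, 22), (11, 17)])
READ b @v11: history=[(4, 4), (6, 34)] -> pick v6 -> 34
v12: WRITE a=38  (a history now [(7, 12), (10, 22), (11, 17), (12, 38)])
v13: WRITE b=22  (b history now [(4, 4), (6, 34), (13, 22)])
READ b @v5: history=[(4, 4), (6, 34), (13, 22)] -> pick v4 -> 4
v14: WRITE d=9  (d history now [(14, 9)])
Read results in order: ['NONE', 'NONE', 'NONE', 'NONE', 'NONE', 'NONE', 'NONE', '34', '4']
NONE count = 7

Answer: 7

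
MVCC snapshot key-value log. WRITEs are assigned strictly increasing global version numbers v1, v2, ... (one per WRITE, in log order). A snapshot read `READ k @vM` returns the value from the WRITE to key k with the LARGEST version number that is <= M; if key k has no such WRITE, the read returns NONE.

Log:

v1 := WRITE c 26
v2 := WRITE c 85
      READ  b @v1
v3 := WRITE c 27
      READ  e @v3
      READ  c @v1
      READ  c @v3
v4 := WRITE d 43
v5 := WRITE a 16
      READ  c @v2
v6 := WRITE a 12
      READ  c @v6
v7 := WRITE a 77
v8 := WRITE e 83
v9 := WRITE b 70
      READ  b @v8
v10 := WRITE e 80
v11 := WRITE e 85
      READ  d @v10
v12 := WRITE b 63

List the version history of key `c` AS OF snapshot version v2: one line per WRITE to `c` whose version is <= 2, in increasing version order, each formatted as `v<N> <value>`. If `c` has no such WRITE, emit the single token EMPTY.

Answer: v1 26
v2 85

Derivation:
Scan writes for key=c with version <= 2:
  v1 WRITE c 26 -> keep
  v2 WRITE c 85 -> keep
  v3 WRITE c 27 -> drop (> snap)
  v4 WRITE d 43 -> skip
  v5 WRITE a 16 -> skip
  v6 WRITE a 12 -> skip
  v7 WRITE a 77 -> skip
  v8 WRITE e 83 -> skip
  v9 WRITE b 70 -> skip
  v10 WRITE e 80 -> skip
  v11 WRITE e 85 -> skip
  v12 WRITE b 63 -> skip
Collected: [(1, 26), (2, 85)]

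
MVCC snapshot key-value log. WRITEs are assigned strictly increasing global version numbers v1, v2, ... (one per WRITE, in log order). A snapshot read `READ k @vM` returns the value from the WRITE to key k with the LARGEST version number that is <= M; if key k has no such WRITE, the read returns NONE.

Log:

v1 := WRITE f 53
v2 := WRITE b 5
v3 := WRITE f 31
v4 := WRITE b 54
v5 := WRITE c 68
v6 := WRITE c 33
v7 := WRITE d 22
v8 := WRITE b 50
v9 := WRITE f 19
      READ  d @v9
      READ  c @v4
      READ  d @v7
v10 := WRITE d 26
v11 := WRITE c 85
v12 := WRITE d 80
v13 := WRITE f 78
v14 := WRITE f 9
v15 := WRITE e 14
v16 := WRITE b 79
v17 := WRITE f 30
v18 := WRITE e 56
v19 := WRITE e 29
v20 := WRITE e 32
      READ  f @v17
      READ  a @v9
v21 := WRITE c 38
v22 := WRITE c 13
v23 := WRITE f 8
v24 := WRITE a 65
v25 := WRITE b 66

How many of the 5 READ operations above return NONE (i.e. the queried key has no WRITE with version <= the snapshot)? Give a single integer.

Answer: 2

Derivation:
v1: WRITE f=53  (f history now [(1, 53)])
v2: WRITE b=5  (b history now [(2, 5)])
v3: WRITE f=31  (f history now [(1, 53), (3, 31)])
v4: WRITE b=54  (b history now [(2, 5), (4, 54)])
v5: WRITE c=68  (c history now [(5, 68)])
v6: WRITE c=33  (c history now [(5, 68), (6, 33)])
v7: WRITE d=22  (d history now [(7, 22)])
v8: WRITE b=50  (b history now [(2, 5), (4, 54), (8, 50)])
v9: WRITE f=19  (f history now [(1, 53), (3, 31), (9, 19)])
READ d @v9: history=[(7, 22)] -> pick v7 -> 22
READ c @v4: history=[(5, 68), (6, 33)] -> no version <= 4 -> NONE
READ d @v7: history=[(7, 22)] -> pick v7 -> 22
v10: WRITE d=26  (d history now [(7, 22), (10, 26)])
v11: WRITE c=85  (c history now [(5, 68), (6, 33), (11, 85)])
v12: WRITE d=80  (d history now [(7, 22), (10, 26), (12, 80)])
v13: WRITE f=78  (f history now [(1, 53), (3, 31), (9, 19), (13, 78)])
v14: WRITE f=9  (f history now [(1, 53), (3, 31), (9, 19), (13, 78), (14, 9)])
v15: WRITE e=14  (e history now [(15, 14)])
v16: WRITE b=79  (b history now [(2, 5), (4, 54), (8, 50), (16, 79)])
v17: WRITE f=30  (f history now [(1, 53), (3, 31), (9, 19), (13, 78), (14, 9), (17, 30)])
v18: WRITE e=56  (e history now [(15, 14), (18, 56)])
v19: WRITE e=29  (e history now [(15, 14), (18, 56), (19, 29)])
v20: WRITE e=32  (e history now [(15, 14), (18, 56), (19, 29), (20, 32)])
READ f @v17: history=[(1, 53), (3, 31), (9, 19), (13, 78), (14, 9), (17, 30)] -> pick v17 -> 30
READ a @v9: history=[] -> no version <= 9 -> NONE
v21: WRITE c=38  (c history now [(5, 68), (6, 33), (11, 85), (21, 38)])
v22: WRITE c=13  (c history now [(5, 68), (6, 33), (11, 85), (21, 38), (22, 13)])
v23: WRITE f=8  (f history now [(1, 53), (3, 31), (9, 19), (13, 78), (14, 9), (17, 30), (23, 8)])
v24: WRITE a=65  (a history now [(24, 65)])
v25: WRITE b=66  (b history now [(2, 5), (4, 54), (8, 50), (16, 79), (25, 66)])
Read results in order: ['22', 'NONE', '22', '30', 'NONE']
NONE count = 2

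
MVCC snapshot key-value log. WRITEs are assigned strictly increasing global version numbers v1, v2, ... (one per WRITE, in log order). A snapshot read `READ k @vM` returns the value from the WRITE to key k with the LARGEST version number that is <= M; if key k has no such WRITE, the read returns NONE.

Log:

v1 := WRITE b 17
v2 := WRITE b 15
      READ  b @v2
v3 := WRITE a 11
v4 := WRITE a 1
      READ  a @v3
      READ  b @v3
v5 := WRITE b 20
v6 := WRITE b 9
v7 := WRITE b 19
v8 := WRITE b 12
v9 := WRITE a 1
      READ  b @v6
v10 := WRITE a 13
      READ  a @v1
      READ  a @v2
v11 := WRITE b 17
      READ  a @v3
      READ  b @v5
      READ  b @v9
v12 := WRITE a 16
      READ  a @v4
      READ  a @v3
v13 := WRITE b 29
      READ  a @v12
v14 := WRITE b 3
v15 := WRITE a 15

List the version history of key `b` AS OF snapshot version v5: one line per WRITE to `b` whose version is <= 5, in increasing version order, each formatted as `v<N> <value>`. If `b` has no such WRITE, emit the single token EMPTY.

Answer: v1 17
v2 15
v5 20

Derivation:
Scan writes for key=b with version <= 5:
  v1 WRITE b 17 -> keep
  v2 WRITE b 15 -> keep
  v3 WRITE a 11 -> skip
  v4 WRITE a 1 -> skip
  v5 WRITE b 20 -> keep
  v6 WRITE b 9 -> drop (> snap)
  v7 WRITE b 19 -> drop (> snap)
  v8 WRITE b 12 -> drop (> snap)
  v9 WRITE a 1 -> skip
  v10 WRITE a 13 -> skip
  v11 WRITE b 17 -> drop (> snap)
  v12 WRITE a 16 -> skip
  v13 WRITE b 29 -> drop (> snap)
  v14 WRITE b 3 -> drop (> snap)
  v15 WRITE a 15 -> skip
Collected: [(1, 17), (2, 15), (5, 20)]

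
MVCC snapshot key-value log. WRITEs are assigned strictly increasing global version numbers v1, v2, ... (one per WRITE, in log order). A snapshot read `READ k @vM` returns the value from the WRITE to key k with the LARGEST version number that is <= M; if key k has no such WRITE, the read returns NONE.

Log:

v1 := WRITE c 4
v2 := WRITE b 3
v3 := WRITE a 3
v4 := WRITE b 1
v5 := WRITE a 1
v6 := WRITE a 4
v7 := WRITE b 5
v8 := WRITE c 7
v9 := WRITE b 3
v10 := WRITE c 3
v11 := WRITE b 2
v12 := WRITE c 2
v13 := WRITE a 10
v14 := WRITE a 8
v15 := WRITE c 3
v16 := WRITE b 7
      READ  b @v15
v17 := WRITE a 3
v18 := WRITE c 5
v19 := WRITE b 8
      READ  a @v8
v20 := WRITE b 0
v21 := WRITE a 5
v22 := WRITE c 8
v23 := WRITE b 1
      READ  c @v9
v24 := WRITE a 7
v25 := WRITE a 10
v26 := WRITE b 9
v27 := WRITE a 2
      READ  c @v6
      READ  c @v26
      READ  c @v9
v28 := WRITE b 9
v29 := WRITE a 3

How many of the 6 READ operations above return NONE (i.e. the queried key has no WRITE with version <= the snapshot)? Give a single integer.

v1: WRITE c=4  (c history now [(1, 4)])
v2: WRITE b=3  (b history now [(2, 3)])
v3: WRITE a=3  (a history now [(3, 3)])
v4: WRITE b=1  (b history now [(2, 3), (4, 1)])
v5: WRITE a=1  (a history now [(3, 3), (5, 1)])
v6: WRITE a=4  (a history now [(3, 3), (5, 1), (6, 4)])
v7: WRITE b=5  (b history now [(2, 3), (4, 1), (7, 5)])
v8: WRITE c=7  (c history now [(1, 4), (8, 7)])
v9: WRITE b=3  (b history now [(2, 3), (4, 1), (7, 5), (9, 3)])
v10: WRITE c=3  (c history now [(1, 4), (8, 7), (10, 3)])
v11: WRITE b=2  (b history now [(2, 3), (4, 1), (7, 5), (9, 3), (11, 2)])
v12: WRITE c=2  (c history now [(1, 4), (8, 7), (10, 3), (12, 2)])
v13: WRITE a=10  (a history now [(3, 3), (5, 1), (6, 4), (13, 10)])
v14: WRITE a=8  (a history now [(3, 3), (5, 1), (6, 4), (13, 10), (14, 8)])
v15: WRITE c=3  (c history now [(1, 4), (8, 7), (10, 3), (12, 2), (15, 3)])
v16: WRITE b=7  (b history now [(2, 3), (4, 1), (7, 5), (9, 3), (11, 2), (16, 7)])
READ b @v15: history=[(2, 3), (4, 1), (7, 5), (9, 3), (11, 2), (16, 7)] -> pick v11 -> 2
v17: WRITE a=3  (a history now [(3, 3), (5, 1), (6, 4), (13, 10), (14, 8), (17, 3)])
v18: WRITE c=5  (c history now [(1, 4), (8, 7), (10, 3), (12, 2), (15, 3), (18, 5)])
v19: WRITE b=8  (b history now [(2, 3), (4, 1), (7, 5), (9, 3), (11, 2), (16, 7), (19, 8)])
READ a @v8: history=[(3, 3), (5, 1), (6, 4), (13, 10), (14, 8), (17, 3)] -> pick v6 -> 4
v20: WRITE b=0  (b history now [(2, 3), (4, 1), (7, 5), (9, 3), (11, 2), (16, 7), (19, 8), (20, 0)])
v21: WRITE a=5  (a history now [(3, 3), (5, 1), (6, 4), (13, 10), (14, 8), (17, 3), (21, 5)])
v22: WRITE c=8  (c history now [(1, 4), (8, 7), (10, 3), (12, 2), (15, 3), (18, 5), (22, 8)])
v23: WRITE b=1  (b history now [(2, 3), (4, 1), (7, 5), (9, 3), (11, 2), (16, 7), (19, 8), (20, 0), (23, 1)])
READ c @v9: history=[(1, 4), (8, 7), (10, 3), (12, 2), (15, 3), (18, 5), (22, 8)] -> pick v8 -> 7
v24: WRITE a=7  (a history now [(3, 3), (5, 1), (6, 4), (13, 10), (14, 8), (17, 3), (21, 5), (24, 7)])
v25: WRITE a=10  (a history now [(3, 3), (5, 1), (6, 4), (13, 10), (14, 8), (17, 3), (21, 5), (24, 7), (25, 10)])
v26: WRITE b=9  (b history now [(2, 3), (4, 1), (7, 5), (9, 3), (11, 2), (16, 7), (19, 8), (20, 0), (23, 1), (26, 9)])
v27: WRITE a=2  (a history now [(3, 3), (5, 1), (6, 4), (13, 10), (14, 8), (17, 3), (21, 5), (24, 7), (25, 10), (27, 2)])
READ c @v6: history=[(1, 4), (8, 7), (10, 3), (12, 2), (15, 3), (18, 5), (22, 8)] -> pick v1 -> 4
READ c @v26: history=[(1, 4), (8, 7), (10, 3), (12, 2), (15, 3), (18, 5), (22, 8)] -> pick v22 -> 8
READ c @v9: history=[(1, 4), (8, 7), (10, 3), (12, 2), (15, 3), (18, 5), (22, 8)] -> pick v8 -> 7
v28: WRITE b=9  (b history now [(2, 3), (4, 1), (7, 5), (9, 3), (11, 2), (16, 7), (19, 8), (20, 0), (23, 1), (26, 9), (28, 9)])
v29: WRITE a=3  (a history now [(3, 3), (5, 1), (6, 4), (13, 10), (14, 8), (17, 3), (21, 5), (24, 7), (25, 10), (27, 2), (29, 3)])
Read results in order: ['2', '4', '7', '4', '8', '7']
NONE count = 0

Answer: 0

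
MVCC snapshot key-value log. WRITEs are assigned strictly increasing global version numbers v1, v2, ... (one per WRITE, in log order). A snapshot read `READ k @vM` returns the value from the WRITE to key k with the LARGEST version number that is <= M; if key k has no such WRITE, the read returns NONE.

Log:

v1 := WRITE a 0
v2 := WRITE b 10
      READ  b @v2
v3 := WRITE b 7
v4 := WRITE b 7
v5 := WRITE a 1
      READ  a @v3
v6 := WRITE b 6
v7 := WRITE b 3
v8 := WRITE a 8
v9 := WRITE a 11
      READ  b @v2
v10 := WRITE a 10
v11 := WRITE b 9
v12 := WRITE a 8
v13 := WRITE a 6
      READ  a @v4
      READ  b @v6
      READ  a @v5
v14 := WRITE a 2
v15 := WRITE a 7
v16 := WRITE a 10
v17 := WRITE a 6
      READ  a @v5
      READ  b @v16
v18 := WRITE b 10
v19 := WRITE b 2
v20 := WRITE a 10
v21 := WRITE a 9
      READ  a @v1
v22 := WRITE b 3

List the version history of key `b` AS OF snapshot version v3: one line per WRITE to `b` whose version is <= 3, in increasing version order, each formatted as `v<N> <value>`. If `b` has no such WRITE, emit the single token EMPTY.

Answer: v2 10
v3 7

Derivation:
Scan writes for key=b with version <= 3:
  v1 WRITE a 0 -> skip
  v2 WRITE b 10 -> keep
  v3 WRITE b 7 -> keep
  v4 WRITE b 7 -> drop (> snap)
  v5 WRITE a 1 -> skip
  v6 WRITE b 6 -> drop (> snap)
  v7 WRITE b 3 -> drop (> snap)
  v8 WRITE a 8 -> skip
  v9 WRITE a 11 -> skip
  v10 WRITE a 10 -> skip
  v11 WRITE b 9 -> drop (> snap)
  v12 WRITE a 8 -> skip
  v13 WRITE a 6 -> skip
  v14 WRITE a 2 -> skip
  v15 WRITE a 7 -> skip
  v16 WRITE a 10 -> skip
  v17 WRITE a 6 -> skip
  v18 WRITE b 10 -> drop (> snap)
  v19 WRITE b 2 -> drop (> snap)
  v20 WRITE a 10 -> skip
  v21 WRITE a 9 -> skip
  v22 WRITE b 3 -> drop (> snap)
Collected: [(2, 10), (3, 7)]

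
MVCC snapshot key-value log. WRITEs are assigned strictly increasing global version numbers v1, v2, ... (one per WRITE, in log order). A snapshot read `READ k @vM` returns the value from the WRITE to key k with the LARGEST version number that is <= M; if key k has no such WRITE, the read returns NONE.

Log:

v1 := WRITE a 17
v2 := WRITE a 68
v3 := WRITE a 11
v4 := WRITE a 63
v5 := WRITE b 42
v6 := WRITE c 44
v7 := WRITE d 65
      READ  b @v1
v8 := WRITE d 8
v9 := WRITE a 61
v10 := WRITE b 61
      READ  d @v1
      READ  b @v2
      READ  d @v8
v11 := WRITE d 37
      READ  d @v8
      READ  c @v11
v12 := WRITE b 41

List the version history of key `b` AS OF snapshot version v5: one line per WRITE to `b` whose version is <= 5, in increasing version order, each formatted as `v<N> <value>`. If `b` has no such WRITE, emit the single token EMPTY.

Answer: v5 42

Derivation:
Scan writes for key=b with version <= 5:
  v1 WRITE a 17 -> skip
  v2 WRITE a 68 -> skip
  v3 WRITE a 11 -> skip
  v4 WRITE a 63 -> skip
  v5 WRITE b 42 -> keep
  v6 WRITE c 44 -> skip
  v7 WRITE d 65 -> skip
  v8 WRITE d 8 -> skip
  v9 WRITE a 61 -> skip
  v10 WRITE b 61 -> drop (> snap)
  v11 WRITE d 37 -> skip
  v12 WRITE b 41 -> drop (> snap)
Collected: [(5, 42)]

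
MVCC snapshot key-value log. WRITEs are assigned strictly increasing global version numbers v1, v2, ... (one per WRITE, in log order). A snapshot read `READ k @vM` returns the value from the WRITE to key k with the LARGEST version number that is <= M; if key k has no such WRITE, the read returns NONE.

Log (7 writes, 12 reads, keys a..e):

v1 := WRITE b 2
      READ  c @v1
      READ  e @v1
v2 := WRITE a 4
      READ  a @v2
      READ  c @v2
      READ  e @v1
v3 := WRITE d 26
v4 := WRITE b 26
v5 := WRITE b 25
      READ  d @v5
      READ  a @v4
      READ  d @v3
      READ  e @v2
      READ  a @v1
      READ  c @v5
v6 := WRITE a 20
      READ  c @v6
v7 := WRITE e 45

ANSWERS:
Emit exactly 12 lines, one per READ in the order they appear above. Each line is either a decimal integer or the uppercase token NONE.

Answer: NONE
NONE
4
NONE
NONE
26
4
26
NONE
NONE
NONE
NONE

Derivation:
v1: WRITE b=2  (b history now [(1, 2)])
READ c @v1: history=[] -> no version <= 1 -> NONE
READ e @v1: history=[] -> no version <= 1 -> NONE
v2: WRITE a=4  (a history now [(2, 4)])
READ a @v2: history=[(2, 4)] -> pick v2 -> 4
READ c @v2: history=[] -> no version <= 2 -> NONE
READ e @v1: history=[] -> no version <= 1 -> NONE
v3: WRITE d=26  (d history now [(3, 26)])
v4: WRITE b=26  (b history now [(1, 2), (4, 26)])
v5: WRITE b=25  (b history now [(1, 2), (4, 26), (5, 25)])
READ d @v5: history=[(3, 26)] -> pick v3 -> 26
READ a @v4: history=[(2, 4)] -> pick v2 -> 4
READ d @v3: history=[(3, 26)] -> pick v3 -> 26
READ e @v2: history=[] -> no version <= 2 -> NONE
READ a @v1: history=[(2, 4)] -> no version <= 1 -> NONE
READ c @v5: history=[] -> no version <= 5 -> NONE
v6: WRITE a=20  (a history now [(2, 4), (6, 20)])
READ c @v6: history=[] -> no version <= 6 -> NONE
v7: WRITE e=45  (e history now [(7, 45)])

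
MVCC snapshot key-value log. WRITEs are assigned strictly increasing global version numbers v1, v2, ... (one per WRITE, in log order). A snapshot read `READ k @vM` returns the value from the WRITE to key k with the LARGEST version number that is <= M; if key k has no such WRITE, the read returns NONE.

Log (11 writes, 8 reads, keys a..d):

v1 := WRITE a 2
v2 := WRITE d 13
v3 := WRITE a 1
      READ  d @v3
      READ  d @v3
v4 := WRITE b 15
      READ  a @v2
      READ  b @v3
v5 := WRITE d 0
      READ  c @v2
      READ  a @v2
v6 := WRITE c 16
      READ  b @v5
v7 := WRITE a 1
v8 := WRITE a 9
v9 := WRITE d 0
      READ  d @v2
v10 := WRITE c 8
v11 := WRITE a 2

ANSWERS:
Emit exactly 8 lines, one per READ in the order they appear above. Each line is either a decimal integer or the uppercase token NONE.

v1: WRITE a=2  (a history now [(1, 2)])
v2: WRITE d=13  (d history now [(2, 13)])
v3: WRITE a=1  (a history now [(1, 2), (3, 1)])
READ d @v3: history=[(2, 13)] -> pick v2 -> 13
READ d @v3: history=[(2, 13)] -> pick v2 -> 13
v4: WRITE b=15  (b history now [(4, 15)])
READ a @v2: history=[(1, 2), (3, 1)] -> pick v1 -> 2
READ b @v3: history=[(4, 15)] -> no version <= 3 -> NONE
v5: WRITE d=0  (d history now [(2, 13), (5, 0)])
READ c @v2: history=[] -> no version <= 2 -> NONE
READ a @v2: history=[(1, 2), (3, 1)] -> pick v1 -> 2
v6: WRITE c=16  (c history now [(6, 16)])
READ b @v5: history=[(4, 15)] -> pick v4 -> 15
v7: WRITE a=1  (a history now [(1, 2), (3, 1), (7, 1)])
v8: WRITE a=9  (a history now [(1, 2), (3, 1), (7, 1), (8, 9)])
v9: WRITE d=0  (d history now [(2, 13), (5, 0), (9, 0)])
READ d @v2: history=[(2, 13), (5, 0), (9, 0)] -> pick v2 -> 13
v10: WRITE c=8  (c history now [(6, 16), (10, 8)])
v11: WRITE a=2  (a history now [(1, 2), (3, 1), (7, 1), (8, 9), (11, 2)])

Answer: 13
13
2
NONE
NONE
2
15
13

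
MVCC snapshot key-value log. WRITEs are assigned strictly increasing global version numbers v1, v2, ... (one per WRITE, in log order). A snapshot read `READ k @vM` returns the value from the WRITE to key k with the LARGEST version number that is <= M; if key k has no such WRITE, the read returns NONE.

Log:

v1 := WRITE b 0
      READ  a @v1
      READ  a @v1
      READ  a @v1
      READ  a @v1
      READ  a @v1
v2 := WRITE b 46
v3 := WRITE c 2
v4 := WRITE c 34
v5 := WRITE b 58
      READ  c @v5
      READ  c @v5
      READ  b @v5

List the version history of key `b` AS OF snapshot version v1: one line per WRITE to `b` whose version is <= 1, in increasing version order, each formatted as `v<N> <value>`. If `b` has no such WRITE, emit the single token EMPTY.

Scan writes for key=b with version <= 1:
  v1 WRITE b 0 -> keep
  v2 WRITE b 46 -> drop (> snap)
  v3 WRITE c 2 -> skip
  v4 WRITE c 34 -> skip
  v5 WRITE b 58 -> drop (> snap)
Collected: [(1, 0)]

Answer: v1 0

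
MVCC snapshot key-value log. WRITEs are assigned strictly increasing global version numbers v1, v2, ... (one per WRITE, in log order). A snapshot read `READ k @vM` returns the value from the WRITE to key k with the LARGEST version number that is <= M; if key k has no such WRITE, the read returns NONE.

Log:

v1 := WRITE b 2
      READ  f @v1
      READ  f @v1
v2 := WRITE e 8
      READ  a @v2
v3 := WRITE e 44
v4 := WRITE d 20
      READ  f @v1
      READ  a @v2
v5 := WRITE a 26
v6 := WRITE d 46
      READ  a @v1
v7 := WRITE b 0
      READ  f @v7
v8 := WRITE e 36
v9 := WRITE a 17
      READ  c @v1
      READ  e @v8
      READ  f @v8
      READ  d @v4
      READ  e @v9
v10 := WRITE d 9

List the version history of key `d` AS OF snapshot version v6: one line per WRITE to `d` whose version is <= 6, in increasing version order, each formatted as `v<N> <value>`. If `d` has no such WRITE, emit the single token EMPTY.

Scan writes for key=d with version <= 6:
  v1 WRITE b 2 -> skip
  v2 WRITE e 8 -> skip
  v3 WRITE e 44 -> skip
  v4 WRITE d 20 -> keep
  v5 WRITE a 26 -> skip
  v6 WRITE d 46 -> keep
  v7 WRITE b 0 -> skip
  v8 WRITE e 36 -> skip
  v9 WRITE a 17 -> skip
  v10 WRITE d 9 -> drop (> snap)
Collected: [(4, 20), (6, 46)]

Answer: v4 20
v6 46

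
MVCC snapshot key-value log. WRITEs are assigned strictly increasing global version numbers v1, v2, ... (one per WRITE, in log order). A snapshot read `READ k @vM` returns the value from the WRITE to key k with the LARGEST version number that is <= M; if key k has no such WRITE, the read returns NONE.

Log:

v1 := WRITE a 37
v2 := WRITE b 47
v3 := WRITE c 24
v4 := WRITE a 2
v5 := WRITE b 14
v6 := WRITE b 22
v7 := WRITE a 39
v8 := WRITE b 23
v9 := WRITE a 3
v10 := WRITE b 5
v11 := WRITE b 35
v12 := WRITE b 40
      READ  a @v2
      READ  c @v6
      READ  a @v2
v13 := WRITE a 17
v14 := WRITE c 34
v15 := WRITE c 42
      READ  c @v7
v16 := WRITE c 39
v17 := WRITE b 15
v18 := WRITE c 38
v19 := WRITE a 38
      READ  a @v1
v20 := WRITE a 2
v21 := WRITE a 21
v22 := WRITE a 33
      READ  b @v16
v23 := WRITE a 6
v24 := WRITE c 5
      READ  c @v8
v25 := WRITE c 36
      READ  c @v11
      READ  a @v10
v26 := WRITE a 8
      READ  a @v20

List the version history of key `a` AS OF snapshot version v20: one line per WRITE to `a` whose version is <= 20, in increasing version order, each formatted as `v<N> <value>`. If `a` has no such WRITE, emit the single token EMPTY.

Answer: v1 37
v4 2
v7 39
v9 3
v13 17
v19 38
v20 2

Derivation:
Scan writes for key=a with version <= 20:
  v1 WRITE a 37 -> keep
  v2 WRITE b 47 -> skip
  v3 WRITE c 24 -> skip
  v4 WRITE a 2 -> keep
  v5 WRITE b 14 -> skip
  v6 WRITE b 22 -> skip
  v7 WRITE a 39 -> keep
  v8 WRITE b 23 -> skip
  v9 WRITE a 3 -> keep
  v10 WRITE b 5 -> skip
  v11 WRITE b 35 -> skip
  v12 WRITE b 40 -> skip
  v13 WRITE a 17 -> keep
  v14 WRITE c 34 -> skip
  v15 WRITE c 42 -> skip
  v16 WRITE c 39 -> skip
  v17 WRITE b 15 -> skip
  v18 WRITE c 38 -> skip
  v19 WRITE a 38 -> keep
  v20 WRITE a 2 -> keep
  v21 WRITE a 21 -> drop (> snap)
  v22 WRITE a 33 -> drop (> snap)
  v23 WRITE a 6 -> drop (> snap)
  v24 WRITE c 5 -> skip
  v25 WRITE c 36 -> skip
  v26 WRITE a 8 -> drop (> snap)
Collected: [(1, 37), (4, 2), (7, 39), (9, 3), (13, 17), (19, 38), (20, 2)]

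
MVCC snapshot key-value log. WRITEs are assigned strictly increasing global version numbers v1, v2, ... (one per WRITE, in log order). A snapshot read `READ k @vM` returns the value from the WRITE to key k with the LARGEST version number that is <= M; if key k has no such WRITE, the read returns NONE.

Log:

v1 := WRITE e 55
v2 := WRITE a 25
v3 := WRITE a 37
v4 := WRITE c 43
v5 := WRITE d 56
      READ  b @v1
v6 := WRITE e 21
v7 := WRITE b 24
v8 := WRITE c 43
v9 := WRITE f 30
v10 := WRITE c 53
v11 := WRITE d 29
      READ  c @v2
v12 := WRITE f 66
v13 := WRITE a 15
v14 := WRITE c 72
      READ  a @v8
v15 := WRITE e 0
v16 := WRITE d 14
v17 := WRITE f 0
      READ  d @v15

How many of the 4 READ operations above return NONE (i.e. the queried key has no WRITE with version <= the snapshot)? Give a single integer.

Answer: 2

Derivation:
v1: WRITE e=55  (e history now [(1, 55)])
v2: WRITE a=25  (a history now [(2, 25)])
v3: WRITE a=37  (a history now [(2, 25), (3, 37)])
v4: WRITE c=43  (c history now [(4, 43)])
v5: WRITE d=56  (d history now [(5, 56)])
READ b @v1: history=[] -> no version <= 1 -> NONE
v6: WRITE e=21  (e history now [(1, 55), (6, 21)])
v7: WRITE b=24  (b history now [(7, 24)])
v8: WRITE c=43  (c history now [(4, 43), (8, 43)])
v9: WRITE f=30  (f history now [(9, 30)])
v10: WRITE c=53  (c history now [(4, 43), (8, 43), (10, 53)])
v11: WRITE d=29  (d history now [(5, 56), (11, 29)])
READ c @v2: history=[(4, 43), (8, 43), (10, 53)] -> no version <= 2 -> NONE
v12: WRITE f=66  (f history now [(9, 30), (12, 66)])
v13: WRITE a=15  (a history now [(2, 25), (3, 37), (13, 15)])
v14: WRITE c=72  (c history now [(4, 43), (8, 43), (10, 53), (14, 72)])
READ a @v8: history=[(2, 25), (3, 37), (13, 15)] -> pick v3 -> 37
v15: WRITE e=0  (e history now [(1, 55), (6, 21), (15, 0)])
v16: WRITE d=14  (d history now [(5, 56), (11, 29), (16, 14)])
v17: WRITE f=0  (f history now [(9, 30), (12, 66), (17, 0)])
READ d @v15: history=[(5, 56), (11, 29), (16, 14)] -> pick v11 -> 29
Read results in order: ['NONE', 'NONE', '37', '29']
NONE count = 2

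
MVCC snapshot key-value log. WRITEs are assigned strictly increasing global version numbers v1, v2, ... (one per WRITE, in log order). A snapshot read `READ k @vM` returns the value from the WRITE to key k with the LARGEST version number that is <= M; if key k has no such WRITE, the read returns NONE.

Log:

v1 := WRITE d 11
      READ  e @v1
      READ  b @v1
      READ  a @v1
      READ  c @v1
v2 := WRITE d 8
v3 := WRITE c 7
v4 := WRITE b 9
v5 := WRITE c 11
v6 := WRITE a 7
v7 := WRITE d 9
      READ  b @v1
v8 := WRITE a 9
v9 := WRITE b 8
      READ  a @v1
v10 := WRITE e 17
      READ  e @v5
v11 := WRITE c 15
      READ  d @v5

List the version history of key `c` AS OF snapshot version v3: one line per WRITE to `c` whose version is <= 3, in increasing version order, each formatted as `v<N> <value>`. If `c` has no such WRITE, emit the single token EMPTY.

Answer: v3 7

Derivation:
Scan writes for key=c with version <= 3:
  v1 WRITE d 11 -> skip
  v2 WRITE d 8 -> skip
  v3 WRITE c 7 -> keep
  v4 WRITE b 9 -> skip
  v5 WRITE c 11 -> drop (> snap)
  v6 WRITE a 7 -> skip
  v7 WRITE d 9 -> skip
  v8 WRITE a 9 -> skip
  v9 WRITE b 8 -> skip
  v10 WRITE e 17 -> skip
  v11 WRITE c 15 -> drop (> snap)
Collected: [(3, 7)]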